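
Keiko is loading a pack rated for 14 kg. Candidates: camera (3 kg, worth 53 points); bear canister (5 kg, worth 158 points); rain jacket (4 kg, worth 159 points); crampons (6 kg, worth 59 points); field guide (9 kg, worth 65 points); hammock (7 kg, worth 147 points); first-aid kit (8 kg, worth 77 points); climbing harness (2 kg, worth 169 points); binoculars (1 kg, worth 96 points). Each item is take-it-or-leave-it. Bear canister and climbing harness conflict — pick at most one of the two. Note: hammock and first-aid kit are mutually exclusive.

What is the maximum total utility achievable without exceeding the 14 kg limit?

By utility per kg: binoculars 96.00, climbing harness 84.50, rain jacket 39.75 lead.
Best packing: rain jacket + hammock + climbing harness + binoculars — 14 kg, 571 total.
Next best is rain jacket + crampons + climbing harness + binoculars at 483 (13 kg) — short by 88.

571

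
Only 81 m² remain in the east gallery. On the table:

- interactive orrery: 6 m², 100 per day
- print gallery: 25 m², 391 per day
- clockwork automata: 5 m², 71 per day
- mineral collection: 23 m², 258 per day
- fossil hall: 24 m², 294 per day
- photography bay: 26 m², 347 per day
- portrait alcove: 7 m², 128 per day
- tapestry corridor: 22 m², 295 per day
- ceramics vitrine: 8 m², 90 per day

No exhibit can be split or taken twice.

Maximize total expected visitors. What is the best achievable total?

1161

Density check — portrait alcove 18.29, interactive orrery 16.67, print gallery 15.64, clockwork automata 14.20 are the best per m².
Greedy by ratio would take interactive orrery + print gallery + clockwork automata + portrait alcove + tapestry corridor + ceramics vitrine: 73 m² used, total 1075.
The 19 m² tied up in interactive orrery and clockwork automata and ceramics vitrine is better spent on photography bay — total rises to 1161 (80 m²).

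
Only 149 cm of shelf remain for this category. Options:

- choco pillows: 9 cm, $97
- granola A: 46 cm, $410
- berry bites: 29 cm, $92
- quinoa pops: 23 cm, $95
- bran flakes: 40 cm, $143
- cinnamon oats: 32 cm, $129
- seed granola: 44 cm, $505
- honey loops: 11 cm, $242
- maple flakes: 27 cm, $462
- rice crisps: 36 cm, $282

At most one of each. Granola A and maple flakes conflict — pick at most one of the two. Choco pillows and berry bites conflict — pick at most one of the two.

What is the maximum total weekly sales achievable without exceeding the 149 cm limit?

Best packing: choco pillows + seed granola + honey loops + maple flakes + rice crisps — 127 cm, 1588 total.
An exhaustive check of the 1024 subsets confirms 1588.

1588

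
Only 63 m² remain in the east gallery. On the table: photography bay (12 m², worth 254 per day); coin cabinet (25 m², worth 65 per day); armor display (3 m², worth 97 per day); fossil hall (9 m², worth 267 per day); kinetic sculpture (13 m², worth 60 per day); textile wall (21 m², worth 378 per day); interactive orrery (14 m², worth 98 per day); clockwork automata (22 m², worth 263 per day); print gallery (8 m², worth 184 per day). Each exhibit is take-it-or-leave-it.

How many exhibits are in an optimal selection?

5

The maximum expected visitors within 63 m² is 1189.
One optimal bundle: armor display + fossil hall + textile wall + clockwork automata + print gallery (63 m²).
Every optimal selection uses 5 exhibits.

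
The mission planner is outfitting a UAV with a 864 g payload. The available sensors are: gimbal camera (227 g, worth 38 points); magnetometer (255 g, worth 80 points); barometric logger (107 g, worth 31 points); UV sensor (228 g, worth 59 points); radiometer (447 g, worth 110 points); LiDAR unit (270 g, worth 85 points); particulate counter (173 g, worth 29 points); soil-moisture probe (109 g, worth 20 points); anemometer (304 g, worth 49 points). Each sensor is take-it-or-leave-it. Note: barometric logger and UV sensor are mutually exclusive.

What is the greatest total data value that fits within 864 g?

Magnetometer + UV sensor + LiDAR unit + soil-moisture probe uses 862 of the 864 g and totals 244.
Runner-up gimbal camera + magnetometer + barometric logger + LiDAR unit tops out at 234.

244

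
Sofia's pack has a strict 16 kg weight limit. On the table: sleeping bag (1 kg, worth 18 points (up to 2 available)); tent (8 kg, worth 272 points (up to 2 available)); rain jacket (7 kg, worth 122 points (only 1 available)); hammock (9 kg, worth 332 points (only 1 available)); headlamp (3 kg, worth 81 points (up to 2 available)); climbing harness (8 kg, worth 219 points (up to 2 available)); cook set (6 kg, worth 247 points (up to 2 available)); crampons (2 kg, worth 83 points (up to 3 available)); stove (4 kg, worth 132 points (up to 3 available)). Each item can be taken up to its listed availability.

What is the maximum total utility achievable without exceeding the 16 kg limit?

660

Density check — crampons 41.50, cook set 41.17, hammock 36.89, tent 34.00 are the best per kg.
Greedy by ratio would take cook set + 3×crampons + stove: 16 kg used, total 628.
Replace crampons and stove with cook set: the trade gains 32 net, giving 660 at 16 kg.
That's the maximum — no swap from here does better than 660.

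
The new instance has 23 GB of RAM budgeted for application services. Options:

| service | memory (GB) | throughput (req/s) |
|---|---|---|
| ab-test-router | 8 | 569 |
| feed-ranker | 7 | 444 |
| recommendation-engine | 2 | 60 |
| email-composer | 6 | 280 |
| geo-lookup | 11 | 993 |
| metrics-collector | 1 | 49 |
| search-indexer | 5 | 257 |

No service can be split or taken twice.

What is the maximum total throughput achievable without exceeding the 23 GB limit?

1694

A density-first pass picks ab-test-router + recommendation-engine + geo-lookup + metrics-collector — 1671 at 22 GB.
Reworking the packing: feed-ranker + geo-lookup + search-indexer uses 23 GB and improves the total to 1694.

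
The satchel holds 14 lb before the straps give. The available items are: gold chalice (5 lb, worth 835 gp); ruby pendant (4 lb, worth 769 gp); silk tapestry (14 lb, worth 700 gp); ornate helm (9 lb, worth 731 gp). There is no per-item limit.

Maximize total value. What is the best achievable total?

2439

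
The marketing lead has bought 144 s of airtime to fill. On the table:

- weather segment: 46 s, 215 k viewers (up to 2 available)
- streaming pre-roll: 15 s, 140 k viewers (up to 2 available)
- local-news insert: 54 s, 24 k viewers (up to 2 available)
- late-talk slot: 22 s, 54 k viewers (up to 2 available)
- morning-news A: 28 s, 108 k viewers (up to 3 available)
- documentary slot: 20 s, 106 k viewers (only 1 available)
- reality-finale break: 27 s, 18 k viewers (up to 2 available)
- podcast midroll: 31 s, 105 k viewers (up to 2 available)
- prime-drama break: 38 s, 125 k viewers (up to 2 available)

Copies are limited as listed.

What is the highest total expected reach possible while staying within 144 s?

816

Density check — streaming pre-roll 9.33, documentary slot 5.30, weather segment 4.67 are the best per s.
Taking 2×weather segment + 2×streaming pre-roll + documentary slot: 142 s used, 816 in expected reach.
Nothing else within 144 s beats 816.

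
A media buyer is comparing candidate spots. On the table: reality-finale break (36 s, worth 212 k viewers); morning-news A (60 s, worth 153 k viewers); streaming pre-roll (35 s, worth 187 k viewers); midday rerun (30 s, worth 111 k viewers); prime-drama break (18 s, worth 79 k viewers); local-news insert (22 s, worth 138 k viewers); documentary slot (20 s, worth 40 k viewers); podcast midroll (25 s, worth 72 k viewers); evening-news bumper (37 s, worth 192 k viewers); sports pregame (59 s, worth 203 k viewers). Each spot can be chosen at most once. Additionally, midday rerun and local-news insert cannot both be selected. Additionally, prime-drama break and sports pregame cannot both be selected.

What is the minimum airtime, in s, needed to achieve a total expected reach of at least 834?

168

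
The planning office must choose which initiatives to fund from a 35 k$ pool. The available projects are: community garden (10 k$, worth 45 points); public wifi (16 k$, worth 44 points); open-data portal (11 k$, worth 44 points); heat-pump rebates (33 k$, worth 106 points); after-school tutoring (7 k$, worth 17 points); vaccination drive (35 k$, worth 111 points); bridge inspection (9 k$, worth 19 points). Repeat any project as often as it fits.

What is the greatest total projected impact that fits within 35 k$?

Density check — community garden 4.50, open-data portal 4.00, heat-pump rebates 3.21 are the best per k$.
Best packing: 3×community garden — 30 k$, 135 total.
Every other selection either busts 35 k$ or fails to beat 135.

135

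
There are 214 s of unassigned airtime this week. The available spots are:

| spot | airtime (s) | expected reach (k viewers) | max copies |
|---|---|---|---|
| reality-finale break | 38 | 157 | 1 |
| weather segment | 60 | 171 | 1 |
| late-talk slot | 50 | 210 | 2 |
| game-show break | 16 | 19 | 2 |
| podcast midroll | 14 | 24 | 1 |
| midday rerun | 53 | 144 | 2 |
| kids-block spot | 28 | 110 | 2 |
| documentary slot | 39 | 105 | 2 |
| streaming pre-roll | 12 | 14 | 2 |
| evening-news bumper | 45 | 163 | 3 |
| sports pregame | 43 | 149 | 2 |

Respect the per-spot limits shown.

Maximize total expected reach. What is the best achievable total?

850

Filling by ratio: reality-finale break + 2×late-talk slot + podcast midroll + 2×kids-block spot for 821, with 6 s left unused.
Dropping podcast midroll and kids-block spot frees 42 s; slotting in evening-news bumper (45 s) lifts the total to 850 at 211 s.
Nothing else within 214 s beats 850.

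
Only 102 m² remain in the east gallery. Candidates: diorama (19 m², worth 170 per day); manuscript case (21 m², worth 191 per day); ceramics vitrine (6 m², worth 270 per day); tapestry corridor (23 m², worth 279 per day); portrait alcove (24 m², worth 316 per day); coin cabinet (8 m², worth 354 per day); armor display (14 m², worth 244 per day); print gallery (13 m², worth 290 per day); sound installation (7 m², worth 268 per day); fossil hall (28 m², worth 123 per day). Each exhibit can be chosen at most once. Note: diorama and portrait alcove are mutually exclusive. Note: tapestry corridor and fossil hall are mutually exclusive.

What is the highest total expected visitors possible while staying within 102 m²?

2021

By expected visitors per m²: ceramics vitrine 45.00, coin cabinet 44.25, sound installation 38.29, print gallery 22.31 lead.
Best packing: ceramics vitrine + tapestry corridor + portrait alcove + coin cabinet + armor display + print gallery + sound installation — 95 m², 2021 total.
That's the maximum — no feasible swap from here does better than 2021.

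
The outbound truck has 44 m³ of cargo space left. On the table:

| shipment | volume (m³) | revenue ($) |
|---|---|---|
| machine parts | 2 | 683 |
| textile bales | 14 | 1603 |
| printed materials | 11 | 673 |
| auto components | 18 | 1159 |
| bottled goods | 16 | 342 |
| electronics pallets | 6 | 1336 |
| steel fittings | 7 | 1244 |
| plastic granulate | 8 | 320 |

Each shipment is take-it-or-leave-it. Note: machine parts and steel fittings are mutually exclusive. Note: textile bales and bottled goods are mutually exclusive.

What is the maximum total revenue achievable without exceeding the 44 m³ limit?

Density check — machine parts 341.50, electronics pallets 222.67, steel fittings 177.71 are the best per m³.
Taking textile bales + printed materials + electronics pallets + steel fittings: 38 m³ used, 4856 in revenue.
No other feasible combination exceeds 4856.

4856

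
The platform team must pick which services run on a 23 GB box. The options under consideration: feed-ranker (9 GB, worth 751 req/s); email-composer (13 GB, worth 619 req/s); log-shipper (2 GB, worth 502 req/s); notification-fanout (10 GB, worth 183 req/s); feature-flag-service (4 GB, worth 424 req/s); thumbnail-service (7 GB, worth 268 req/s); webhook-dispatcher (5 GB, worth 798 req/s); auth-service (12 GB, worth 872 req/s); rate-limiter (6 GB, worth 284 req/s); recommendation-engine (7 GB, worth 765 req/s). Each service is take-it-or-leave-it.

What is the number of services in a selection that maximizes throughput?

4

Optimal total is 2816.
feed-ranker + log-shipper + webhook-dispatcher + recommendation-engine hits 2816 at 23 GB.
All optima have 4 services.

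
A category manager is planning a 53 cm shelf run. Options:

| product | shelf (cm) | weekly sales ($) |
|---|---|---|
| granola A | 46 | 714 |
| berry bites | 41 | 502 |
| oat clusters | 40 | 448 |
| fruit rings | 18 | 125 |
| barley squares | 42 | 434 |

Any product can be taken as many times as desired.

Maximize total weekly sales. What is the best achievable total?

714

Granola A uses 46 of the 53 cm and totals 714.
Nothing else within 53 cm beats 714.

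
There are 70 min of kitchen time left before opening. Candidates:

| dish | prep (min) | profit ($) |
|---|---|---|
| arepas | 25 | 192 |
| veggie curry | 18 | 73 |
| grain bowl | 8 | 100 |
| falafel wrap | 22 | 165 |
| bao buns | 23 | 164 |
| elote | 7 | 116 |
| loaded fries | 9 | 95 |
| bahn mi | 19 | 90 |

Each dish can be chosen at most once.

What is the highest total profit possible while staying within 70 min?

Density check — elote 16.57, grain bowl 12.50, loaded fries 10.56, arepas 7.68 are the best per min.
The ratio heuristic lands on arepas + grain bowl + elote + loaded fries + bahn mi (593) but leaves 2 min idle.
Replace arepas and bahn mi with falafel wrap + bao buns: the trade gains 47 net, giving 640 at 69 min.
No other feasible combination exceeds 640.

640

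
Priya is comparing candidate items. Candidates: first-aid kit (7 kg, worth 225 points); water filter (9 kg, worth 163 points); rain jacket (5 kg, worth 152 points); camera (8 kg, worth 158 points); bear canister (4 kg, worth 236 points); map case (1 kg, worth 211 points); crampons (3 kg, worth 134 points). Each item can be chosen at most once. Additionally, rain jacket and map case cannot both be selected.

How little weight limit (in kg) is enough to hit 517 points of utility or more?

8

Look for the lowest-weight combination reaching 517.
bear canister + map case + crampons reaches 581 using 8 kg.
No combination under 8 kg hits 517.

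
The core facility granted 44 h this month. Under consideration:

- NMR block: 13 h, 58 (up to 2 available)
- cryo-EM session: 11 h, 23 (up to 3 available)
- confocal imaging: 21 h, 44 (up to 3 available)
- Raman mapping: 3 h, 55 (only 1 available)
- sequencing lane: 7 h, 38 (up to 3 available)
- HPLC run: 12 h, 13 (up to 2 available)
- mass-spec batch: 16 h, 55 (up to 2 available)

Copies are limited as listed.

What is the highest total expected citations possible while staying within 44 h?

247

Ranking by ratio (expected citations/h): Raman mapping 18.33, sequencing lane 5.43, NMR block 4.46, mass-spec batch 3.44.
Taking the top-ratio experiments first gives NMR block + Raman mapping + 3×sequencing lane for 227 (37 h).
The 7 h tied up in sequencing lane is better spent on NMR block — total rises to 247 (43 h).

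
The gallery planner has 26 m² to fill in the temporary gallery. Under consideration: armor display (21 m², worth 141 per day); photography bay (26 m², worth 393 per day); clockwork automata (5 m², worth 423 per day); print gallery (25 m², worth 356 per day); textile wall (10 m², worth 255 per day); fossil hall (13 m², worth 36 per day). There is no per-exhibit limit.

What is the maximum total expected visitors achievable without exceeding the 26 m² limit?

Ranking by ratio (expected visitors/m²): clockwork automata 84.60, textile wall 25.50, photography bay 15.12.
The ratio ordering already packs tightly: 5×clockwork automata, 25 m², 2115.

2115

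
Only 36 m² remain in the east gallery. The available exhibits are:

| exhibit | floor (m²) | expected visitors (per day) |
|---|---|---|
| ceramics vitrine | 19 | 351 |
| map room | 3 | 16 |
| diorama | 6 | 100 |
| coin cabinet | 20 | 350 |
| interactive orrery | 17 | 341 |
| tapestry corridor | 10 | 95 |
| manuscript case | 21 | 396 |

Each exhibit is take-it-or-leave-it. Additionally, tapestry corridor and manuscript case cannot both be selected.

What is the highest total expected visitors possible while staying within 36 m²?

Density check — interactive orrery 20.06, manuscript case 18.86, ceramics vitrine 18.47, coin cabinet 17.50 are the best per m².
Taking ceramics vitrine + interactive orrery: 36 m² used, 692 in expected visitors.

692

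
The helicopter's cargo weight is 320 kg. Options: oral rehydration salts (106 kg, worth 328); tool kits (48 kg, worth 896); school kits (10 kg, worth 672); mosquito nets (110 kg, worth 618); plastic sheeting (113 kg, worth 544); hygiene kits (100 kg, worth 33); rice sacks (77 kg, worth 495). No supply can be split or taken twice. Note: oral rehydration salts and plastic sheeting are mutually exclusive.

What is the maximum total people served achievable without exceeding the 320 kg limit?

2730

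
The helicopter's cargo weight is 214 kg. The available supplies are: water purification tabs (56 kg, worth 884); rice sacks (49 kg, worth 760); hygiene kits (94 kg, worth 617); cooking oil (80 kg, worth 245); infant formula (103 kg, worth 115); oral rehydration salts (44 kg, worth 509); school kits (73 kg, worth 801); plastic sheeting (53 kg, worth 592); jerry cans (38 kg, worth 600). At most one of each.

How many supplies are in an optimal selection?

Optimal total is 2836.
For example water purification tabs + rice sacks + plastic sheeting + jerry cans achieves it, using 196 kg.
All optima have 4 supplies.

4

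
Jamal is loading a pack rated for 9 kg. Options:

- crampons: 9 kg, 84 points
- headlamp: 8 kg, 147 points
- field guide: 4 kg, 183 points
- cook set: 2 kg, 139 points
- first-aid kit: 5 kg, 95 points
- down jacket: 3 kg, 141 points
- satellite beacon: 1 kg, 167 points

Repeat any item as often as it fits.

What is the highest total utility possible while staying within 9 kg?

1503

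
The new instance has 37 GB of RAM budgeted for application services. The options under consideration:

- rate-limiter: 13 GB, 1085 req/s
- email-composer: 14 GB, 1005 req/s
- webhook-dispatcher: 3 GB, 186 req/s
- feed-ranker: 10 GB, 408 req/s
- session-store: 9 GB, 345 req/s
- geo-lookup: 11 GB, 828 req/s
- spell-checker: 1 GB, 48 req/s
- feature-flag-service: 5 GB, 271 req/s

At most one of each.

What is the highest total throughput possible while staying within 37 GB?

2595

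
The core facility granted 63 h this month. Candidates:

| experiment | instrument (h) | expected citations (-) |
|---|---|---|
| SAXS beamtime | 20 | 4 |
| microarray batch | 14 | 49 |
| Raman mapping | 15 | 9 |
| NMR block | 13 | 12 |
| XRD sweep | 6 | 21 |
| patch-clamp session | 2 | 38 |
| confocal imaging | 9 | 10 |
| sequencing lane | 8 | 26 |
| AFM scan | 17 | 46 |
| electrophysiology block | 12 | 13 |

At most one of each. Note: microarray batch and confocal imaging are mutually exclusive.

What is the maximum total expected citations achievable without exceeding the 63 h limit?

193

By expected citations per h: patch-clamp session 19.00, microarray batch 3.50, XRD sweep 3.50, sequencing lane 3.25 lead.
Microarray batch + XRD sweep + patch-clamp session + sequencing lane + AFM scan + electrophysiology block uses 59 of the 63 h and totals 193.
Next best is microarray batch + NMR block + XRD sweep + patch-clamp session + sequencing lane + AFM scan at 192 (60 h) — short by 1.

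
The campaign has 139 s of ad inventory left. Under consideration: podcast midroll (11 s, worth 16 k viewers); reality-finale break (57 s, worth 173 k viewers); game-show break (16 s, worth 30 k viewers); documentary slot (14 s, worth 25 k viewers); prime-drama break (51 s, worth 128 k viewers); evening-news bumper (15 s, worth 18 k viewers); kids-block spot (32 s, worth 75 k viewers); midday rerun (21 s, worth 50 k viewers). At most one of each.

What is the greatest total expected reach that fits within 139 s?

356

The ratio heuristic lands on reality-finale break + prime-drama break + midday rerun (351) but leaves 10 s idle.
Replace midday rerun with game-show break + documentary slot: the trade gains 5 net, giving 356 at 138 s.
Every other selection either busts 139 s or fails to beat 356.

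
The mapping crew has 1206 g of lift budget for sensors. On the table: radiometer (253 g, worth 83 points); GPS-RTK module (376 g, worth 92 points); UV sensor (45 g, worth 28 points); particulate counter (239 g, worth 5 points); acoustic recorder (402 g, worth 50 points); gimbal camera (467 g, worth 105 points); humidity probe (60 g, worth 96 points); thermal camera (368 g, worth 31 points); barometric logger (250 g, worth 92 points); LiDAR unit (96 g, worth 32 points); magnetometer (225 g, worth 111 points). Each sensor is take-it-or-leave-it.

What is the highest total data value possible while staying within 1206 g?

474

Greedy by ratio would take radiometer + UV sensor + particulate counter + humidity probe + barometric logger + LiDAR unit + magnetometer: 1168 g used, total 447.
Dropping UV sensor and particulate counter and LiDAR unit frees 380 g; slotting in GPS-RTK module (376 g) lifts the total to 474 at 1164 g.
That's the maximum — no swap from here does better than 474.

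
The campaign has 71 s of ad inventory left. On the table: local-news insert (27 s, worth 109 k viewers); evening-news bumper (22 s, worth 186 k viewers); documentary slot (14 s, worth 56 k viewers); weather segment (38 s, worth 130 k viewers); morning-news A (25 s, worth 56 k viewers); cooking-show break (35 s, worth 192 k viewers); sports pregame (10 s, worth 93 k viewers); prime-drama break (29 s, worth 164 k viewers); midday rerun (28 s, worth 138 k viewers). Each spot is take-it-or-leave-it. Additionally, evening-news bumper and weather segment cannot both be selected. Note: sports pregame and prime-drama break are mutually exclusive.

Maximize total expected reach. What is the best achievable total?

471

Taking evening-news bumper + cooking-show break + sports pregame: 67 s used, 471 in expected reach.
No other feasible combination exceeds 471.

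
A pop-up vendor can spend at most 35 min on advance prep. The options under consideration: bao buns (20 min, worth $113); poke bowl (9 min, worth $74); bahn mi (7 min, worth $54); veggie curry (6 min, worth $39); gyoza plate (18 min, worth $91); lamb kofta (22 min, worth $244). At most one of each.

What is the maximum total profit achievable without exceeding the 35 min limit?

337

Filling by ratio: poke bowl + lamb kofta for 318, with 4 min left unused.
Replace poke bowl with bahn mi + veggie curry: the trade gains 19 net, giving 337 at 35 min.
The closest alternative, poke bowl + lamb kofta, reaches only 318.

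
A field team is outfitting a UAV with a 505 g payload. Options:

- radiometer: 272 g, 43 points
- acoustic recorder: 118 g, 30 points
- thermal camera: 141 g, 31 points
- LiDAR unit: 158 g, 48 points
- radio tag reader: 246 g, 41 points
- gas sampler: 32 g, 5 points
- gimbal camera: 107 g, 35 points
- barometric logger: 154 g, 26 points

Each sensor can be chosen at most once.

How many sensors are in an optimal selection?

4

Optimal total is 119.
For example thermal camera + LiDAR unit + gas sampler + gimbal camera achieves it, using 438 g.
Any selection reaching 119 contains exactly 4 sensors.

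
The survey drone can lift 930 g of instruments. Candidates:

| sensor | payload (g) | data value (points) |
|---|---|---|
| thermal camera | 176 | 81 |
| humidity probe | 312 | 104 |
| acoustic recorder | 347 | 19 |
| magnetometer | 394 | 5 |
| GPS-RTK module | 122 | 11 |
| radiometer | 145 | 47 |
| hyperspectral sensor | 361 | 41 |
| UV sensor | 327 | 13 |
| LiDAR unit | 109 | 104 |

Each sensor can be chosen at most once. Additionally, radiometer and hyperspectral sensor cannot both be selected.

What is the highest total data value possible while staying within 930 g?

347

Ranking by ratio (data value/g): LiDAR unit 0.95, thermal camera 0.46, humidity probe 0.33.
Thermal camera + humidity probe + GPS-RTK module + radiometer + LiDAR unit uses 864 of the 930 g and totals 347.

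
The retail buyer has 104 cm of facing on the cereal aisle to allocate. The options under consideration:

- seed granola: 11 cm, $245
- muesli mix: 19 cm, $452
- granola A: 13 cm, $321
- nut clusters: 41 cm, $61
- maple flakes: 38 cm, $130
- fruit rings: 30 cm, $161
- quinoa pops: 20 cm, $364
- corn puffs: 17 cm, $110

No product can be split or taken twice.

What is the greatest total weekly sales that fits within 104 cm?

1543

By weekly sales per cm: granola A 24.69, muesli mix 23.79, seed granola 22.27, quinoa pops 18.20 lead.
A density-first pass picks seed granola + muesli mix + granola A + quinoa pops + corn puffs — 1492 at 80 cm.
The 17 cm tied up in corn puffs is better spent on fruit rings — total rises to 1543 (93 cm).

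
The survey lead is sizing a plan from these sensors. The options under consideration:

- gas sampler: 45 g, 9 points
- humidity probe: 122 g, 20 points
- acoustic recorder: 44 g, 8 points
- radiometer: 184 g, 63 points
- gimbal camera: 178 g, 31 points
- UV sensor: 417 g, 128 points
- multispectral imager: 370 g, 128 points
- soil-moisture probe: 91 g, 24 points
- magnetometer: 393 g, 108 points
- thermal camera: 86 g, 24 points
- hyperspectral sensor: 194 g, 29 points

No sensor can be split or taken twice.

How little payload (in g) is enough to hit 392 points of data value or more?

Look for the lowest-payload combination reaching 392.
acoustic recorder + UV sensor + multispectral imager + magnetometer + thermal camera: 396 data value at 1310 g.
Any bundle with less than 1310 g falls short of 392.

1310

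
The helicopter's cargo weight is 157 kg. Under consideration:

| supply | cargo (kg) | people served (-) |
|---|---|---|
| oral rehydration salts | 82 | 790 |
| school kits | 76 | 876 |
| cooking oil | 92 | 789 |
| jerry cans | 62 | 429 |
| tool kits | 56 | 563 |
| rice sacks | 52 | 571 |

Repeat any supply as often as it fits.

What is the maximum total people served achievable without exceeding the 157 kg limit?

1752

Ranking by ratio (people served/kg): school kits 11.53, rice sacks 10.98, tool kits 10.05, oral rehydration salts 9.63.
2×school kits uses 152 of the 157 kg and totals 1752.
Nothing else within 157 kg beats 1752.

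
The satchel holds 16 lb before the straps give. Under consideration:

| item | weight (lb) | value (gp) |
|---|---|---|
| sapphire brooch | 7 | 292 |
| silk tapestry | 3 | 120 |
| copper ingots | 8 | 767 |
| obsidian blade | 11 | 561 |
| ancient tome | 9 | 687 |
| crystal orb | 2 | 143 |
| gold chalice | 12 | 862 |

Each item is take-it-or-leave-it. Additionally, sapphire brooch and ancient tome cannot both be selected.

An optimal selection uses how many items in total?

2

Best achievable value is 1059.
sapphire brooch + copper ingots hits 1059 at 15 lb.
All optima have 2 items.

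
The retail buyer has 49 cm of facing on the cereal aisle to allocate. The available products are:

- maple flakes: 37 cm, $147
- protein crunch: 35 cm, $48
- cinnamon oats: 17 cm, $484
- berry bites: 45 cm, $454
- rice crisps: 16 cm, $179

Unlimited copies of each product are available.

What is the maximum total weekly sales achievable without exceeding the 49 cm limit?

968

The ratio ordering already packs tightly: 2×cinnamon oats, 34 cm, 968.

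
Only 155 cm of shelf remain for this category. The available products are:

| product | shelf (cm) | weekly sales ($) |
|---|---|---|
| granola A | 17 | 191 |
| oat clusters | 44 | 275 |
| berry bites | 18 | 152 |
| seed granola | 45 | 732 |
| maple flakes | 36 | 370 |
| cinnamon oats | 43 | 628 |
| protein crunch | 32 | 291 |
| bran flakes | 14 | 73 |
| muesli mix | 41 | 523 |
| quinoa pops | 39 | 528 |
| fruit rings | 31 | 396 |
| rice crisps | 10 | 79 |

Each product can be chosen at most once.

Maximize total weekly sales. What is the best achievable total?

Best packing: granola A + seed granola + cinnamon oats + quinoa pops + rice crisps — 154 cm, 2158 total.
The closest alternative, seed granola + maple flakes + cinnamon oats + fruit rings, reaches only 2126.

2158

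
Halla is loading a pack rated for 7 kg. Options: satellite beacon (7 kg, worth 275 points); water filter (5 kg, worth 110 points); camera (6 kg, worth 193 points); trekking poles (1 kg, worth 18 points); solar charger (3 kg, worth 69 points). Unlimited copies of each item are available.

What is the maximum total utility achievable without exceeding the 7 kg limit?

The ratio ordering already packs tightly: satellite beacon, 7 kg, 275.
No other feasible combination exceeds 275.

275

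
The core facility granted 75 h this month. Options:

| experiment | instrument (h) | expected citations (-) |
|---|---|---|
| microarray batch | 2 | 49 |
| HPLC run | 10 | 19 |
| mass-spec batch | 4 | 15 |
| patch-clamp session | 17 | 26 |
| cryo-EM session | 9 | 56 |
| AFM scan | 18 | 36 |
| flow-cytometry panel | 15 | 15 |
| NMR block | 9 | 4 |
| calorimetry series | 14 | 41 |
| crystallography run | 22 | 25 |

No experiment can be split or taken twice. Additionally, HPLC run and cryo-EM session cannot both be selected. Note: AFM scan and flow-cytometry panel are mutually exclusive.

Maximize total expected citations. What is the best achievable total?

Taking microarray batch + mass-spec batch + patch-clamp session + cryo-EM session + AFM scan + NMR block + calorimetry series: 73 h used, 227 in expected citations.
The closest alternative, microarray batch + mass-spec batch + patch-clamp session + cryo-EM session + AFM scan + calorimetry series, reaches only 223.

227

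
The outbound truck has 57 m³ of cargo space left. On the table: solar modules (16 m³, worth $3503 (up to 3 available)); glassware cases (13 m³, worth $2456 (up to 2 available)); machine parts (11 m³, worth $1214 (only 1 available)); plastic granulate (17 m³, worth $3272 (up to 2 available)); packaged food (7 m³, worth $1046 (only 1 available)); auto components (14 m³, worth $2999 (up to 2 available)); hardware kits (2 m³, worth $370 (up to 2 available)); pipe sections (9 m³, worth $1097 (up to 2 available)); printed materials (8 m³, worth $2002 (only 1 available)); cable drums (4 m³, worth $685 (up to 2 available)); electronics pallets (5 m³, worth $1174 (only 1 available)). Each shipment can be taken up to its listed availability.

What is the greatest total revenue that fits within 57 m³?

Greedy by ratio would take 2×solar modules + 2×hardware kits + printed materials + 2×cable drums + electronics pallets: 57 m³ used, total 12292.
Dropping solar modules and 2×hardware kits and 2×cable drums frees 28 m³; slotting in 2×auto components (28 m³) lifts the total to 12677 at 57 m³.
That's the maximum — no swap from here does better than 12677.

12677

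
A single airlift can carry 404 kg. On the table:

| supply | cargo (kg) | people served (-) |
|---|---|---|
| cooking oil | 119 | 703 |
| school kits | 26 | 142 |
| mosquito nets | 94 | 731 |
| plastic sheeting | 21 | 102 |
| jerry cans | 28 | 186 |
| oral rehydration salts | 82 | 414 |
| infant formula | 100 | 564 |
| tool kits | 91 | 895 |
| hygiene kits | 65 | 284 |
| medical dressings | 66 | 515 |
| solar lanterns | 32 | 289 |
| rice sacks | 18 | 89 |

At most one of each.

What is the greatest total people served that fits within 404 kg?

Density check — tool kits 9.84, solar lanterns 9.03, medical dressings 7.80, mosquito nets 7.78 are the best per kg.
Taking the top-ratio supplies first gives school kits + mosquito nets + plastic sheeting + jerry cans + tool kits + medical dressings + solar lanterns + rice sacks for 2949 (376 kg).
A better packing is cooking oil + mosquito nets + tool kits + medical dressings + solar lanterns: 402 kg, total 3133.
That's the maximum — no swap from here does better than 3133.

3133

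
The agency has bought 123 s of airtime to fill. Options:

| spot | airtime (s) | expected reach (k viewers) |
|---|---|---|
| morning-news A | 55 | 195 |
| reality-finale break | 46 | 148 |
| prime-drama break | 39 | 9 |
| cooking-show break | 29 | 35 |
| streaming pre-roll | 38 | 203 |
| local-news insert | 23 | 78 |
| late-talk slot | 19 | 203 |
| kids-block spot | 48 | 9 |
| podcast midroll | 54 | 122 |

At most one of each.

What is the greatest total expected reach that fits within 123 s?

601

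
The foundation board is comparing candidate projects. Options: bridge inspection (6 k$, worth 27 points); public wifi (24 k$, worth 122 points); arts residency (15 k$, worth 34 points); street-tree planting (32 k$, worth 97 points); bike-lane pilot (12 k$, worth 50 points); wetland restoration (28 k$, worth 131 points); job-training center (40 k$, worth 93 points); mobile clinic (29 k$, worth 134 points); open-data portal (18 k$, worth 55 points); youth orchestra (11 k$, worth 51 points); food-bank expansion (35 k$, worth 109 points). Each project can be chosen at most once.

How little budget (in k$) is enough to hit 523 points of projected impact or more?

Need the lightest bundle worth ≥ 523.
public wifi + bike-lane pilot + wetland restoration + mobile clinic + open-data portal + youth orchestra: 543 projected impact at 122 k$.
No combination under 122 k$ hits 523.

122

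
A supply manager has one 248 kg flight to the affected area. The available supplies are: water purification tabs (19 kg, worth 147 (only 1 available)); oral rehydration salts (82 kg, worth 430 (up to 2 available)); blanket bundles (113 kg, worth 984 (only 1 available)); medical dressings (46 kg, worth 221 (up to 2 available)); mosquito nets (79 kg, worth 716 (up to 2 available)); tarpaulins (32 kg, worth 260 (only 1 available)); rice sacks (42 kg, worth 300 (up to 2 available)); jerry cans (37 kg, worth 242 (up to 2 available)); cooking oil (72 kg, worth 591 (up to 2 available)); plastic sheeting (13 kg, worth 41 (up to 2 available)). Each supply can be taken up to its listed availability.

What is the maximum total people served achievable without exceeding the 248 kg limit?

2107

Density check — mosquito nets 9.06, blanket bundles 8.71, cooking oil 8.21 are the best per kg.
The ratio heuristic lands on 2×mosquito nets + cooking oil + plastic sheeting (2064) but leaves 5 kg idle.
Using the slack differently, water purification tabs + blanket bundles + mosquito nets + tarpaulins comes to 2107 at 243 kg.
The spare 5 kg is too small for any remaining supply, and no exchange beats 2107.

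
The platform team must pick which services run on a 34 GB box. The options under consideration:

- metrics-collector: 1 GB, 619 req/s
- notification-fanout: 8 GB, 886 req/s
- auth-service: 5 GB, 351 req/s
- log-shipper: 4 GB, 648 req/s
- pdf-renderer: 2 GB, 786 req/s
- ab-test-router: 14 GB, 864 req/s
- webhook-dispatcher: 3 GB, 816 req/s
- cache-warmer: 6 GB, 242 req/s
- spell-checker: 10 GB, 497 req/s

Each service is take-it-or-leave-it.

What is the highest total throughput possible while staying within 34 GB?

Ranking by ratio (throughput/GB): metrics-collector 619.00, pdf-renderer 393.00, webhook-dispatcher 272.00.
A density-first pass picks metrics-collector + notification-fanout + auth-service + log-shipper + pdf-renderer + webhook-dispatcher + spell-checker — 4603 at 33 GB.
Dropping auth-service and spell-checker frees 15 GB; slotting in ab-test-router (14 GB) lifts the total to 4619 at 32 GB.
That's the maximum — no swap from here does better than 4619.

4619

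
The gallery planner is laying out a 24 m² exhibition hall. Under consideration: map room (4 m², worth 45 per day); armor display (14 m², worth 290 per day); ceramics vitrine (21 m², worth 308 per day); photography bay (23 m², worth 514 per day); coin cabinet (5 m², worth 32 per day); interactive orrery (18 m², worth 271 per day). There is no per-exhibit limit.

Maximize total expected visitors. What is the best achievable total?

514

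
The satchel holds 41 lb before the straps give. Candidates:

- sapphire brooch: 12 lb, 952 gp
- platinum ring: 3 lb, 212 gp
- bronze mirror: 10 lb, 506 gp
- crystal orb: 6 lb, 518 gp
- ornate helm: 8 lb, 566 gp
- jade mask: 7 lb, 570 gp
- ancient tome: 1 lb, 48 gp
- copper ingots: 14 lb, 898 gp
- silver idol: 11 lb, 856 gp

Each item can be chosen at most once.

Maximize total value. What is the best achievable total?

Taking sapphire brooch + platinum ring + ornate helm + jade mask + silver idol: 41 lb used, 3156 in value.
Every other selection either busts 41 lb or fails to beat 3156.

3156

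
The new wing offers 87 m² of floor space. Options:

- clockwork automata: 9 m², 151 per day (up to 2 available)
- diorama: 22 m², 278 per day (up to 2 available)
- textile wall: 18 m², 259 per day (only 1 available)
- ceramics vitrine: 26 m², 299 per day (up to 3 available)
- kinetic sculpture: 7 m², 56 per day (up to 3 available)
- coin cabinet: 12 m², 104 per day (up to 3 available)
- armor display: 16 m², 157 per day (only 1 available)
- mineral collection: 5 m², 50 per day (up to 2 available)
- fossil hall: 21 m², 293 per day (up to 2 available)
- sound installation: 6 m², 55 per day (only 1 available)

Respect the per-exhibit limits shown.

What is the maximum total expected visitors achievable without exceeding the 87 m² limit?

1216

Filling by ratio: 2×clockwork automata + textile wall + mineral collection + 2×fossil hall for 1197, with 4 m² left unused.
Replace textile wall with diorama: the trade gains 19 net, giving 1216 at 87 m².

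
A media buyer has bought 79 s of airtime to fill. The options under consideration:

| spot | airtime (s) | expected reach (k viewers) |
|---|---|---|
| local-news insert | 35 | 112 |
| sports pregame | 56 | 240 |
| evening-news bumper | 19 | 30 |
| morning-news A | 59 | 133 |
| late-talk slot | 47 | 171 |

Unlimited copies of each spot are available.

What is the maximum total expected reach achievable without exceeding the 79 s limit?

Ranking by ratio (expected reach/s): sports pregame 4.29, late-talk slot 3.64, local-news insert 3.20, morning-news A 2.25.
Taking sports pregame + evening-news bumper: 75 s used, 270 in expected reach.
No other feasible combination exceeds 270.

270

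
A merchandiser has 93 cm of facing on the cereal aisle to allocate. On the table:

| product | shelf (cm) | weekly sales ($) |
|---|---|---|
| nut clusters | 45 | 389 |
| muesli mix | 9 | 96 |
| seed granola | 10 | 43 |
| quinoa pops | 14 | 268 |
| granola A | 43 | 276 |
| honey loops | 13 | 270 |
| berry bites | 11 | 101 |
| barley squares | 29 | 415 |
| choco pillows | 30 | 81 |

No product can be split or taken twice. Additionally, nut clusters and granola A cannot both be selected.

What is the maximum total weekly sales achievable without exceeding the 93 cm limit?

The ratio ordering already packs tightly: muesli mix + seed granola + quinoa pops + honey loops + berry bites + barley squares, 86 cm, 1193.
The closest alternative, muesli mix + quinoa pops + honey loops + berry bites + barley squares, reaches only 1150.

1193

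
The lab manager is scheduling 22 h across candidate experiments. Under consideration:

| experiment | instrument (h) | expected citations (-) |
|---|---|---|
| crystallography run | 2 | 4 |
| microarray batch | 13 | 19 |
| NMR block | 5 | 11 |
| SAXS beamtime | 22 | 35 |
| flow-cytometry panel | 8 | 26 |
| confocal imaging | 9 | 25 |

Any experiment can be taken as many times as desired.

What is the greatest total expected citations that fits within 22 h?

64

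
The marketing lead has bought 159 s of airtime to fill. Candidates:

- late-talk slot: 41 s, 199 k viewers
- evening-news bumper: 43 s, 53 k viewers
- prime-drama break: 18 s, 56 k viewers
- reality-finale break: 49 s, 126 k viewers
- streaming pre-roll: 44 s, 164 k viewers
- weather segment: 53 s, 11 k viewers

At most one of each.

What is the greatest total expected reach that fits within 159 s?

Density check — late-talk slot 4.85, streaming pre-roll 3.73, prime-drama break 3.11, reality-finale break 2.57 are the best per s.
Late-talk slot + prime-drama break + reality-finale break + streaming pre-roll uses 152 of the 159 s and totals 545.
Next best is late-talk slot + reality-finale break + streaming pre-roll at 489 (134 s) — short by 56.

545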